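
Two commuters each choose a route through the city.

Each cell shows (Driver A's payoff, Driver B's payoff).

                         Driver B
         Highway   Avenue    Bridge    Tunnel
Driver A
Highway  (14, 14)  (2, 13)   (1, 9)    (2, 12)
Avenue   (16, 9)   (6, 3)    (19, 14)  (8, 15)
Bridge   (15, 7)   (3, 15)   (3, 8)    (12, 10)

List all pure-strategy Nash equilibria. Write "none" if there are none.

This game has no pure Nash equilibrium.

For each strategy profile, look for a profitable unilateral deviation.
(Highway, Highway): Driver A can switch to Avenue (14 → 16). Not NE.
(Highway, Avenue): Driver A can switch to Avenue (2 → 6). Not NE.
(Highway, Bridge): Driver A can switch to Avenue (1 → 19). Not NE.
(Highway, Tunnel): Driver A can switch to Avenue (2 → 8). Not NE.
(Avenue, Highway): Driver B can switch to Bridge (9 → 14). Not NE.
(Avenue, Avenue): Driver B can switch to Highway (3 → 9). Not NE.
(Avenue, Bridge): Driver B can switch to Tunnel (14 → 15). Not NE.
(Avenue, Tunnel): Driver A can switch to Bridge (8 → 12). Not NE.
(The remaining 4 profiles each have a profitable deviation by the same check.)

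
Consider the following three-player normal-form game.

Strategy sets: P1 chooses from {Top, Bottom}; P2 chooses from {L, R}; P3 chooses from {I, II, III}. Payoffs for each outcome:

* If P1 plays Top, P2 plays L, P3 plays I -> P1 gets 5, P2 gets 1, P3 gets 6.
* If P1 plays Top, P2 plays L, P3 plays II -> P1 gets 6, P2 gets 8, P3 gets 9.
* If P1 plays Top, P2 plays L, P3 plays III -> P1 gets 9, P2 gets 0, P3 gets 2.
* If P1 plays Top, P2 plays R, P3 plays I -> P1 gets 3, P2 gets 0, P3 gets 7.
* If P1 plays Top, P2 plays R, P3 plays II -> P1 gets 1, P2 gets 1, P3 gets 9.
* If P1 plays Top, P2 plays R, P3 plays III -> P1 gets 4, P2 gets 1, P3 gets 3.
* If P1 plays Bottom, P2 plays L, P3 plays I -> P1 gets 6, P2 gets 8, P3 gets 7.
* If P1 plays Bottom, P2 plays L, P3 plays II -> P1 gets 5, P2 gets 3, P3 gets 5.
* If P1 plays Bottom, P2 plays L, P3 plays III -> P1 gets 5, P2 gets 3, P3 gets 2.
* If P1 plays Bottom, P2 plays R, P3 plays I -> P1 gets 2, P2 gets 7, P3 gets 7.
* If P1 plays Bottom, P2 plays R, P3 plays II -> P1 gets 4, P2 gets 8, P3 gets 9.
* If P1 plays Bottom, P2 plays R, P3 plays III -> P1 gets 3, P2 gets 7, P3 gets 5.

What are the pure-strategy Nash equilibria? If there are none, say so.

P1 against (L, I): payoffs 5, 6 → best response Bottom.
P1 against (L, II): payoffs 6, 5 → best response Top.
P1 against (L, III): payoffs 9, 5 → best response Top.
P1 against (R, I): payoffs 3, 2 → best response Top.
P1 against (R, II): payoffs 1, 4 → best response Bottom.
P1 against (R, III): payoffs 4, 3 → best response Top.
P2 against (Top, I): payoffs 1, 0 → best response L.
P2 against (Top, II): payoffs 8, 1 → best response L.
P2 against (Top, III): payoffs 0, 1 → best response R.
P2 against (Bottom, I): payoffs 8, 7 → best response L.
P2 against (Bottom, II): payoffs 3, 8 → best response R.
P2 against (Bottom, III): payoffs 3, 7 → best response R.
P3 against (Top, L): payoffs 6, 9, 2 → best response II.
P3 against (Top, R): payoffs 7, 9, 3 → best response II.
P3 against (Bottom, L): payoffs 7, 5, 2 → best response I.
P3 against (Bottom, R): payoffs 7, 9, 5 → best response II.
Mutual best responses: (Top, L, II); (Bottom, L, I); (Bottom, R, II).

Pure-strategy Nash equilibria: (Top, L, II); (Bottom, L, I); (Bottom, R, II)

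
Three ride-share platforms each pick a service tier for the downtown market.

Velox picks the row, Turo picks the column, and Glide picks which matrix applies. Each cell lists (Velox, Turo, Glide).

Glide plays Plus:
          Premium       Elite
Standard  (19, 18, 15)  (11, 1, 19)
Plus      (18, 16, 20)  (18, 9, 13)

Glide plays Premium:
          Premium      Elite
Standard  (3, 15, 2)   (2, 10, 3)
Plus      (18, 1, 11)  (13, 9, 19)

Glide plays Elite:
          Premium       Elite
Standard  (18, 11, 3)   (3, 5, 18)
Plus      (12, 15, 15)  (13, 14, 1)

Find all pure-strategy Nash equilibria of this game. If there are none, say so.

Pure-strategy Nash equilibria: (Standard, Premium, Plus), (Plus, Elite, Premium)

Velox against (Premium, Plus): payoffs 19, 18 → best response Standard.
Velox against (Premium, Premium): payoffs 3, 18 → best response Plus.
Velox against (Premium, Elite): payoffs 18, 12 → best response Standard.
Velox against (Elite, Plus): payoffs 11, 18 → best response Plus.
Velox against (Elite, Premium): payoffs 2, 13 → best response Plus.
Velox against (Elite, Elite): payoffs 3, 13 → best response Plus.
Turo against (Standard, Plus): payoffs 18, 1 → best response Premium.
Turo against (Standard, Premium): payoffs 15, 10 → best response Premium.
Turo against (Standard, Elite): payoffs 11, 5 → best response Premium.
Turo against (Plus, Plus): payoffs 16, 9 → best response Premium.
Turo against (Plus, Premium): payoffs 1, 9 → best response Elite.
Turo against (Plus, Elite): payoffs 15, 14 → best response Premium.
Glide against (Standard, Premium): payoffs 15, 2, 3 → best response Plus.
Glide against (Standard, Elite): payoffs 19, 3, 18 → best response Plus.
Glide against (Plus, Premium): payoffs 20, 11, 15 → best response Plus.
Glide against (Plus, Elite): payoffs 13, 19, 1 → best response Premium.
Mutual best responses: (Standard, Premium, Plus); (Plus, Elite, Premium).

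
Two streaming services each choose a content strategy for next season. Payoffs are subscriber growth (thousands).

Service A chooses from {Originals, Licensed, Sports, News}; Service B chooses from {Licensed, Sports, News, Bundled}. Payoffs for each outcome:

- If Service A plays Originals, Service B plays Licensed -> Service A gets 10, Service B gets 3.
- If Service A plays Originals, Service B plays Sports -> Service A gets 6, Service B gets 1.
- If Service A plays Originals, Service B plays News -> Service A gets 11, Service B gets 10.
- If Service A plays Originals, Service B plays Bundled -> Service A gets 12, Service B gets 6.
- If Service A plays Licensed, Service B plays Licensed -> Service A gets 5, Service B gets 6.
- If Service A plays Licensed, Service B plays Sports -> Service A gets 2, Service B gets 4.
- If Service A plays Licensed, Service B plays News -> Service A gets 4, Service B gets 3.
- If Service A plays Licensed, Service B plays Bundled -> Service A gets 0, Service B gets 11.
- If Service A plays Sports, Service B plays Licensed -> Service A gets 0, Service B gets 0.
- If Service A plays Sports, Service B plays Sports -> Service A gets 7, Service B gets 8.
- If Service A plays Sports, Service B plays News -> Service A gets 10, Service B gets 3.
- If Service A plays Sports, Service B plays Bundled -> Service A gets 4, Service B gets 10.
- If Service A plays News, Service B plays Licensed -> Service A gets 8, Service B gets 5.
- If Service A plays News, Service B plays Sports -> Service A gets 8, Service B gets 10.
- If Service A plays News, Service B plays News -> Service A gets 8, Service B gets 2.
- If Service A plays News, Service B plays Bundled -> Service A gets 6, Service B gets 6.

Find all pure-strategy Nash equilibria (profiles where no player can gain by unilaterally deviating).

(Originals, Licensed): Service B can switch to News (3 → 10). Not NE.
(Originals, Sports): Service A can switch to Sports (6 → 7). Not NE.
(Originals, News): Service A gets 11, best alternative 10; Service B gets 10, best alternative 6. No profitable deviation — NE.
(Originals, Bundled): Service B can switch to News (6 → 10). Not NE.
(Licensed, Licensed): Service A can switch to Originals (5 → 10). Not NE.
(Licensed, Sports): Service A can switch to Originals (2 → 6). Not NE.
(Licensed, News): Service A can switch to Originals (4 → 11). Not NE.
(Licensed, Bundled): Service A can switch to Originals (0 → 12). Not NE.
(Sports, Licensed): Service A can switch to Originals (0 → 10). Not NE.
(Sports, Sports): Service A can switch to News (7 → 8). Not NE.
(Sports, News): Service A can switch to Originals (10 → 11). Not NE.
(News, Sports): Service A gets 8, best alternative 7; Service B gets 10, best alternative 6. No profitable deviation — NE.
(The remaining 4 profiles each have a profitable deviation by the same check.)

The pure Nash equilibria are (Originals, News), (News, Sports).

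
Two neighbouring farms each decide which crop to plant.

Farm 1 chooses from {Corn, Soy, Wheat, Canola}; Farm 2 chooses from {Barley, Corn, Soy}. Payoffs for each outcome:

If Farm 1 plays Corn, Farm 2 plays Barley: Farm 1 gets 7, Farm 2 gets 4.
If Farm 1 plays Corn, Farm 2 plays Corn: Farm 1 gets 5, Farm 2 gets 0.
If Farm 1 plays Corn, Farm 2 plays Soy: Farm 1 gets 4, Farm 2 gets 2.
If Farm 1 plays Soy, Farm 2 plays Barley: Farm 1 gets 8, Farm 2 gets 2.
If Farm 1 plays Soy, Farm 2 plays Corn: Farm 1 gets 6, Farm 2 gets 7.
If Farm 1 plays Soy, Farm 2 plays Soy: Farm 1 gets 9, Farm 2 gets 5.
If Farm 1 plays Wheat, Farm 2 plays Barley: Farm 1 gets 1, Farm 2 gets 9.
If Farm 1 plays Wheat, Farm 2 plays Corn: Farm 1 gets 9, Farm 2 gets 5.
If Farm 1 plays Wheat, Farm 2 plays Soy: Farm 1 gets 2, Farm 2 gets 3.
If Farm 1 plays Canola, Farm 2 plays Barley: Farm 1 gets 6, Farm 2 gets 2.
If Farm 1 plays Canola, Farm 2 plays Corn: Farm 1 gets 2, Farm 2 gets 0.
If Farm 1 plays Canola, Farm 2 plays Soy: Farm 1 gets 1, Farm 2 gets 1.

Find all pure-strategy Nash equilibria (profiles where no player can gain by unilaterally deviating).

There is no pure-strategy Nash equilibrium.

Farm 1 against Barley: payoffs 7, 8, 1, 6 → best response Soy.
Farm 1 against Corn: payoffs 5, 6, 9, 2 → best response Wheat.
Farm 1 against Soy: payoffs 4, 9, 2, 1 → best response Soy.
Farm 2 against Corn: payoffs 4, 0, 2 → best response Barley.
Farm 2 against Soy: payoffs 2, 7, 5 → best response Corn.
Farm 2 against Wheat: payoffs 9, 5, 3 → best response Barley.
Farm 2 against Canola: payoffs 2, 0, 1 → best response Barley.
No profile is a mutual best response for all players.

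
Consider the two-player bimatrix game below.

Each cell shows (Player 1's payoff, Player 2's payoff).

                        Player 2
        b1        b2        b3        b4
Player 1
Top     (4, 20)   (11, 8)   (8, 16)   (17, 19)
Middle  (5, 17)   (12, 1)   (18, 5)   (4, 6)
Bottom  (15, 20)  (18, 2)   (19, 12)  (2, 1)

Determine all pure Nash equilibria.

The unique pure-strategy Nash equilibrium is (Bottom, b1).

Player 1 against b1: payoffs 4, 5, 15 → best response Bottom.
Player 1 against b2: payoffs 11, 12, 18 → best response Bottom.
Player 1 against b3: payoffs 8, 18, 19 → best response Bottom.
Player 1 against b4: payoffs 17, 4, 2 → best response Top.
Player 2 against Top: payoffs 20, 8, 16, 19 → best response b1.
Player 2 against Middle: payoffs 17, 1, 5, 6 → best response b1.
Player 2 against Bottom: payoffs 20, 2, 12, 1 → best response b1.
Mutual best responses: (Bottom, b1).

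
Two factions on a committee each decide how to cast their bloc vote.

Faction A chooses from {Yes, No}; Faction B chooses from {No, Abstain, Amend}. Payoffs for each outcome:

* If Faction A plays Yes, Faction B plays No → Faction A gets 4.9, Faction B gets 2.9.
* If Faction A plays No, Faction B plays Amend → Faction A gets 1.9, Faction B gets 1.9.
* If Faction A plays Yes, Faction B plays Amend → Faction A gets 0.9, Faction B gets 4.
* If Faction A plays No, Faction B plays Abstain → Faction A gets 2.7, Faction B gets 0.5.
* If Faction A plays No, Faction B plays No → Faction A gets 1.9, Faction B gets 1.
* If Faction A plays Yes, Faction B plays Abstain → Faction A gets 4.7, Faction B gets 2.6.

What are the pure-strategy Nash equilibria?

For each strategy profile, look for a profitable unilateral deviation.
(Yes, No): Faction B can switch to Amend (2.9 → 4). Not NE.
(Yes, Abstain): Faction B can switch to No (2.6 → 2.9). Not NE.
(Yes, Amend): Faction A can switch to No (0.9 → 1.9). Not NE.
(No, No): Faction A can switch to Yes (1.9 → 4.9). Not NE.
(No, Abstain): Faction A can switch to Yes (2.7 → 4.7). Not NE.
(No, Amend): Faction A gets 1.9, best alternative 0.9; Faction B gets 1.9, best alternative 1. No profitable deviation — NE.

The unique pure-strategy Nash equilibrium is (No, Amend).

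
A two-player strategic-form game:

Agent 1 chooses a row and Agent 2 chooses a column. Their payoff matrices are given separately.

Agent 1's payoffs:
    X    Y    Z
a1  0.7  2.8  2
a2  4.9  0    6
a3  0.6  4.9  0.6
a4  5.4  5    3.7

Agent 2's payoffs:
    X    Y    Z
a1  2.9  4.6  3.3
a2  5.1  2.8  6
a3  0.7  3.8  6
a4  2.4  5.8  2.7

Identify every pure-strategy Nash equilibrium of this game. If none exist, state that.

(a2, Z); (a4, Y)

(a1, X): Agent 1 can switch to a2 (0.7 → 4.9). Not NE.
(a1, Y): Agent 1 can switch to a3 (2.8 → 4.9). Not NE.
(a1, Z): Agent 1 can switch to a2 (2 → 6). Not NE.
(a2, X): Agent 1 can switch to a4 (4.9 → 5.4). Not NE.
(a2, Y): Agent 1 can switch to a1 (0 → 2.8). Not NE.
(a2, Z): Agent 1 gets 6, best alternative 3.7; Agent 2 gets 6, best alternative 5.1. No profitable deviation — NE.
(a3, X): Agent 1 can switch to a1 (0.6 → 0.7). Not NE.
(a3, Y): Agent 1 can switch to a4 (4.9 → 5). Not NE.
(a3, Z): Agent 1 can switch to a1 (0.6 → 2). Not NE.
(a4, X): Agent 2 can switch to Y (2.4 → 5.8). Not NE.
(a4, Y): Agent 1 gets 5, best alternative 4.9; Agent 2 gets 5.8, best alternative 2.7. No profitable deviation — NE.
(a4, Z): Agent 1 can switch to a2 (3.7 → 6). Not NE.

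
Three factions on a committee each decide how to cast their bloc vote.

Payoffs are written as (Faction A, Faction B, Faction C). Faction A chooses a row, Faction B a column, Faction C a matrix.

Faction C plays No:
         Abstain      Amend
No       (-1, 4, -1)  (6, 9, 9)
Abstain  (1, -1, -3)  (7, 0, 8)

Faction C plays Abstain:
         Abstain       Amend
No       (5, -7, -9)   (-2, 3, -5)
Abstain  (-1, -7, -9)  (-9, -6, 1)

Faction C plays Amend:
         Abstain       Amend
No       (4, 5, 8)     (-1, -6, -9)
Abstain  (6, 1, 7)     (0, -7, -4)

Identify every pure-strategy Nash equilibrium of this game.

(Abstain, Abstain, Amend) and (Abstain, Amend, No)

Faction A against (Abstain, No): payoffs -1, 1 → best response Abstain.
Faction A against (Abstain, Abstain): payoffs 5, -1 → best response No.
Faction A against (Abstain, Amend): payoffs 4, 6 → best response Abstain.
Faction A against (Amend, No): payoffs 6, 7 → best response Abstain.
Faction A against (Amend, Abstain): payoffs -2, -9 → best response No.
Faction A against (Amend, Amend): payoffs -1, 0 → best response Abstain.
Faction B against (No, No): payoffs 4, 9 → best response Amend.
Faction B against (No, Abstain): payoffs -7, 3 → best response Amend.
Faction B against (No, Amend): payoffs 5, -6 → best response Abstain.
Faction B against (Abstain, No): payoffs -1, 0 → best response Amend.
Faction B against (Abstain, Abstain): payoffs -7, -6 → best response Amend.
Faction B against (Abstain, Amend): payoffs 1, -7 → best response Abstain.
Faction C against (No, Abstain): payoffs -1, -9, 8 → best response Amend.
Faction C against (No, Amend): payoffs 9, -5, -9 → best response No.
Faction C against (Abstain, Abstain): payoffs -3, -9, 7 → best response Amend.
Faction C against (Abstain, Amend): payoffs 8, 1, -4 → best response No.
Mutual best responses: (Abstain, Abstain, Amend); (Abstain, Amend, No).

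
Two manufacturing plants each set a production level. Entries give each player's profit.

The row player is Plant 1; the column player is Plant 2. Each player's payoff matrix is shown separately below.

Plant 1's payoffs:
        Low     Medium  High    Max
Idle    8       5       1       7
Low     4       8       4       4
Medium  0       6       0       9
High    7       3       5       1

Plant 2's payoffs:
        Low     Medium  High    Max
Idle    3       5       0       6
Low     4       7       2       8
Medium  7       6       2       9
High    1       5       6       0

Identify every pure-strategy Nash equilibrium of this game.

The pure Nash equilibria are (Medium, Max), (High, High).

For each player, find the best response to each opponent profile; mutual best responses are the pure NE.
Plant 1 against Low: payoffs 8, 4, 0, 7 → best response Idle.
Plant 1 against Medium: payoffs 5, 8, 6, 3 → best response Low.
Plant 1 against High: payoffs 1, 4, 0, 5 → best response High.
Plant 1 against Max: payoffs 7, 4, 9, 1 → best response Medium.
Plant 2 against Idle: payoffs 3, 5, 0, 6 → best response Max.
Plant 2 against Low: payoffs 4, 7, 2, 8 → best response Max.
Plant 2 against Medium: payoffs 7, 6, 2, 9 → best response Max.
Plant 2 against High: payoffs 1, 5, 6, 0 → best response High.
Mutual best responses: (Medium, Max); (High, High).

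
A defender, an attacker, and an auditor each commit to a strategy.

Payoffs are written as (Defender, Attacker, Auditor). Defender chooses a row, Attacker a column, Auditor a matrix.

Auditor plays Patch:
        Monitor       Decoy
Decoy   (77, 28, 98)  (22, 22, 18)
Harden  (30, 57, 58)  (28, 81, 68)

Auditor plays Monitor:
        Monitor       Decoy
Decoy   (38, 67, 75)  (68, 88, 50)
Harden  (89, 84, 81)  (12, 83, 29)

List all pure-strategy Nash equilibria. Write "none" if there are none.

For each strategy profile, look for a profitable unilateral deviation.
(Decoy, Monitor, Patch): Defender gets 77, best alternative 30; Attacker gets 28, best alternative 22; Auditor gets 98, best alternative 75. No profitable deviation — NE.
(Decoy, Monitor, Monitor): Defender can switch to Harden (38 → 89). Not NE.
(Decoy, Decoy, Patch): Defender can switch to Harden (22 → 28). Not NE.
(Decoy, Decoy, Monitor): Defender gets 68, best alternative 12; Attacker gets 88, best alternative 67; Auditor gets 50, best alternative 18. No profitable deviation — NE.
(Harden, Monitor, Patch): Defender can switch to Decoy (30 → 77). Not NE.
(Harden, Monitor, Monitor): Defender gets 89, best alternative 38; Attacker gets 84, best alternative 83; Auditor gets 81, best alternative 58. No profitable deviation — NE.
(Harden, Decoy, Patch): Defender gets 28, best alternative 22; Attacker gets 81, best alternative 57; Auditor gets 68, best alternative 29. No profitable deviation — NE.
(Harden, Decoy, Monitor): Defender can switch to Decoy (12 → 68). Not NE.

The pure Nash equilibria are (Decoy, Monitor, Patch); (Decoy, Decoy, Monitor); (Harden, Monitor, Monitor); (Harden, Decoy, Patch).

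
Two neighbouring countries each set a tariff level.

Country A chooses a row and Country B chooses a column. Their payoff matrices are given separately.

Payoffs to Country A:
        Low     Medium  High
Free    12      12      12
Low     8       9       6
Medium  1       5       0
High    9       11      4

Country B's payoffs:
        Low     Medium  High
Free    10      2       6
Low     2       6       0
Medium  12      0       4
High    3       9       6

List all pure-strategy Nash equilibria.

The unique pure-strategy Nash equilibrium is (Free, Low).

Country A against Low: payoffs 12, 8, 1, 9 → best response Free.
Country A against Medium: payoffs 12, 9, 5, 11 → best response Free.
Country A against High: payoffs 12, 6, 0, 4 → best response Free.
Country B against Free: payoffs 10, 2, 6 → best response Low.
Country B against Low: payoffs 2, 6, 0 → best response Medium.
Country B against Medium: payoffs 12, 0, 4 → best response Low.
Country B against High: payoffs 3, 9, 6 → best response Medium.
Mutual best responses: (Free, Low).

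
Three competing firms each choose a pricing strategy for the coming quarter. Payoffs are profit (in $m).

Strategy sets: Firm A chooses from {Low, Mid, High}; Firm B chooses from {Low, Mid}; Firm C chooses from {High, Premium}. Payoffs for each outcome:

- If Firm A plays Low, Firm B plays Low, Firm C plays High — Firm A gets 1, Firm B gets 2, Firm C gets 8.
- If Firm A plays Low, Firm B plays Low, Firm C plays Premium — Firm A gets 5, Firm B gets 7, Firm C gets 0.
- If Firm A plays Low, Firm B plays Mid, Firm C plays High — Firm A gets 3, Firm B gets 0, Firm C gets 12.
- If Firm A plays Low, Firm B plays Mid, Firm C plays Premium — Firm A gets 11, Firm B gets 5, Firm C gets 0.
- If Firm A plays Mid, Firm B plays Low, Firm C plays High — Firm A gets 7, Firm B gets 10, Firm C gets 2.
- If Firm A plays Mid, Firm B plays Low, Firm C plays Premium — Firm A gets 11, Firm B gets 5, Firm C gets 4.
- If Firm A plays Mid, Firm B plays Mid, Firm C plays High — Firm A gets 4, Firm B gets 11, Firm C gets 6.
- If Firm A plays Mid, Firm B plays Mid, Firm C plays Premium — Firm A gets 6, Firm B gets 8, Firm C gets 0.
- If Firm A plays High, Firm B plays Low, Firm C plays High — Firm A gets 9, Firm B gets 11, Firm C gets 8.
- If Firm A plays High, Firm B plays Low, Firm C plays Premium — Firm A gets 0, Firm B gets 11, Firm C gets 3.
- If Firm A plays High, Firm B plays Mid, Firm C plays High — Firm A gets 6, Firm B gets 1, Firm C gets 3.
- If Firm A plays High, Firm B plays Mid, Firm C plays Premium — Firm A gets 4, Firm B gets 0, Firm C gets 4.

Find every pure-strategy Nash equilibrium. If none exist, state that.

(High, Low, High)

Firm A against (Low, High): payoffs 1, 7, 9 → best response High.
Firm A against (Low, Premium): payoffs 5, 11, 0 → best response Mid.
Firm A against (Mid, High): payoffs 3, 4, 6 → best response High.
Firm A against (Mid, Premium): payoffs 11, 6, 4 → best response Low.
Firm B against (Low, High): payoffs 2, 0 → best response Low.
Firm B against (Low, Premium): payoffs 7, 5 → best response Low.
Firm B against (Mid, High): payoffs 10, 11 → best response Mid.
Firm B against (Mid, Premium): payoffs 5, 8 → best response Mid.
Firm B against (High, High): payoffs 11, 1 → best response Low.
Firm B against (High, Premium): payoffs 11, 0 → best response Low.
Firm C against (Low, Low): payoffs 8, 0 → best response High.
Firm C against (Low, Mid): payoffs 12, 0 → best response High.
Firm C against (Mid, Low): payoffs 2, 4 → best response Premium.
Firm C against (Mid, Mid): payoffs 6, 0 → best response High.
Firm C against (High, Low): payoffs 8, 3 → best response High.
Firm C against (High, Mid): payoffs 3, 4 → best response Premium.
Mutual best responses: (High, Low, High).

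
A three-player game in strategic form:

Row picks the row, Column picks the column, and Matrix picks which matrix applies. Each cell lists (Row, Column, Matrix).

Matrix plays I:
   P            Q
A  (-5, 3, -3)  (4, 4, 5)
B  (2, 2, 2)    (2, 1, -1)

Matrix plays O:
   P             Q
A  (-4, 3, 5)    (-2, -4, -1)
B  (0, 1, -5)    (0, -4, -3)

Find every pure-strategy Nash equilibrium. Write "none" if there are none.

(A, P, I): Row can switch to B (-5 → 2). Not NE.
(A, P, O): Row can switch to B (-4 → 0). Not NE.
(A, Q, I): Row gets 4, best alternative 2; Column gets 4, best alternative 3; Matrix gets 5, best alternative -1. No profitable deviation — NE.
(A, Q, O): Row can switch to B (-2 → 0). Not NE.
(B, P, I): Row gets 2, best alternative -5; Column gets 2, best alternative 1; Matrix gets 2, best alternative -5. No profitable deviation — NE.
(B, P, O): Matrix can switch to I (-5 → 2). Not NE.
(B, Q, I): Row can switch to A (2 → 4). Not NE.
(B, Q, O): Column can switch to P (-4 → 1). Not NE.

(A, Q, I) and (B, P, I)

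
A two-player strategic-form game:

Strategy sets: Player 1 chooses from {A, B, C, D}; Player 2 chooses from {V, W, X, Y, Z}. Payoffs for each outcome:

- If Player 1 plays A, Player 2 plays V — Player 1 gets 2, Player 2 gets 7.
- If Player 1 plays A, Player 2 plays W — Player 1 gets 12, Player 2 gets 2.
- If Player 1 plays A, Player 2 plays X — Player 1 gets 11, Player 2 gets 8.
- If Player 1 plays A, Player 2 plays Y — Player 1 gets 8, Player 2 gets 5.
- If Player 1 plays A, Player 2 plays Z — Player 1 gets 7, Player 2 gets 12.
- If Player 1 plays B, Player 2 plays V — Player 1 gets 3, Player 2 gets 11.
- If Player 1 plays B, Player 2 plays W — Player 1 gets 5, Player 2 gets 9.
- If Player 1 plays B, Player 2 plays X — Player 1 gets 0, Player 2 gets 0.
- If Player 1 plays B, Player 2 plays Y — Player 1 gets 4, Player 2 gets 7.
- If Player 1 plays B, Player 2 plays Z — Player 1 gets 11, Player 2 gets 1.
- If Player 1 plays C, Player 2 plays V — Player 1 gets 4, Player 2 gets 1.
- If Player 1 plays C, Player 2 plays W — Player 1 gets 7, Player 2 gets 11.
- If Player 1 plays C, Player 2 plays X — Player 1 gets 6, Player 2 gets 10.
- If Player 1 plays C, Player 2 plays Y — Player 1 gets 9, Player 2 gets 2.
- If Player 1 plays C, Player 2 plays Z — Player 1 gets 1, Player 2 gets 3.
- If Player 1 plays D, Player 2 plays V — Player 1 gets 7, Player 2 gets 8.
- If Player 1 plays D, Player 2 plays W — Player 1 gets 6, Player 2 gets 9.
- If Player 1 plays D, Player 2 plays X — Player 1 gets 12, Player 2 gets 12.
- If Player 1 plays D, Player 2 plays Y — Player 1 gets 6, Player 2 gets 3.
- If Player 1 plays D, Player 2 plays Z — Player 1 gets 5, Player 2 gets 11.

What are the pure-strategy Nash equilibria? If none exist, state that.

Player 1 against V: payoffs 2, 3, 4, 7 → best response D.
Player 1 against W: payoffs 12, 5, 7, 6 → best response A.
Player 1 against X: payoffs 11, 0, 6, 12 → best response D.
Player 1 against Y: payoffs 8, 4, 9, 6 → best response C.
Player 1 against Z: payoffs 7, 11, 1, 5 → best response B.
Player 2 against A: payoffs 7, 2, 8, 5, 12 → best response Z.
Player 2 against B: payoffs 11, 9, 0, 7, 1 → best response V.
Player 2 against C: payoffs 1, 11, 10, 2, 3 → best response W.
Player 2 against D: payoffs 8, 9, 12, 3, 11 → best response X.
Mutual best responses: (D, X).

(D, X)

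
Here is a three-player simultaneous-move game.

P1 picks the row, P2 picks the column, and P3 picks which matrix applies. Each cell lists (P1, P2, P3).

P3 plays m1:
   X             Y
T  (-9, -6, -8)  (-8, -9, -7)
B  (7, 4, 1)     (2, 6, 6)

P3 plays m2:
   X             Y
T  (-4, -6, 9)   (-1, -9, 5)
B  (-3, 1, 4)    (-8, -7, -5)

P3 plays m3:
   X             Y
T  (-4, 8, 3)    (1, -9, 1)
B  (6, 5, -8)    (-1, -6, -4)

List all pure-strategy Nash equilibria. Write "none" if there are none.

(B, X, m2), (B, Y, m1)

P1 against (X, m1): payoffs -9, 7 → best response B.
P1 against (X, m2): payoffs -4, -3 → best response B.
P1 against (X, m3): payoffs -4, 6 → best response B.
P1 against (Y, m1): payoffs -8, 2 → best response B.
P1 against (Y, m2): payoffs -1, -8 → best response T.
P1 against (Y, m3): payoffs 1, -1 → best response T.
P2 against (T, m1): payoffs -6, -9 → best response X.
P2 against (T, m2): payoffs -6, -9 → best response X.
P2 against (T, m3): payoffs 8, -9 → best response X.
P2 against (B, m1): payoffs 4, 6 → best response Y.
P2 against (B, m2): payoffs 1, -7 → best response X.
P2 against (B, m3): payoffs 5, -6 → best response X.
P3 against (T, X): payoffs -8, 9, 3 → best response m2.
P3 against (T, Y): payoffs -7, 5, 1 → best response m2.
P3 against (B, X): payoffs 1, 4, -8 → best response m2.
P3 against (B, Y): payoffs 6, -5, -4 → best response m1.
Mutual best responses: (B, X, m2); (B, Y, m1).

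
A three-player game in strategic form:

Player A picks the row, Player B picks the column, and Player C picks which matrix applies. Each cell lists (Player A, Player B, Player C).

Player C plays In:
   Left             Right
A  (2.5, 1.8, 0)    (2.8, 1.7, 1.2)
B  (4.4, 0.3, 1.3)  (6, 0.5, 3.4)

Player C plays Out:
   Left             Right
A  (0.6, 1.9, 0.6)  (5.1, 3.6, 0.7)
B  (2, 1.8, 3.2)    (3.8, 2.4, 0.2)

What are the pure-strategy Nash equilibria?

Pure NE: (B, Right, In)

(A, Left, In): Player A can switch to B (2.5 → 4.4). Not NE.
(A, Left, Out): Player A can switch to B (0.6 → 2). Not NE.
(A, Right, In): Player A can switch to B (2.8 → 6). Not NE.
(A, Right, Out): Player C can switch to In (0.7 → 1.2). Not NE.
(B, Left, In): Player B can switch to Right (0.3 → 0.5). Not NE.
(B, Left, Out): Player B can switch to Right (1.8 → 2.4). Not NE.
(B, Right, In): Player A gets 6, best alternative 2.8; Player B gets 0.5, best alternative 0.3; Player C gets 3.4, best alternative 0.2. No profitable deviation — NE.
(B, Right, Out): Player A can switch to A (3.8 → 5.1). Not NE.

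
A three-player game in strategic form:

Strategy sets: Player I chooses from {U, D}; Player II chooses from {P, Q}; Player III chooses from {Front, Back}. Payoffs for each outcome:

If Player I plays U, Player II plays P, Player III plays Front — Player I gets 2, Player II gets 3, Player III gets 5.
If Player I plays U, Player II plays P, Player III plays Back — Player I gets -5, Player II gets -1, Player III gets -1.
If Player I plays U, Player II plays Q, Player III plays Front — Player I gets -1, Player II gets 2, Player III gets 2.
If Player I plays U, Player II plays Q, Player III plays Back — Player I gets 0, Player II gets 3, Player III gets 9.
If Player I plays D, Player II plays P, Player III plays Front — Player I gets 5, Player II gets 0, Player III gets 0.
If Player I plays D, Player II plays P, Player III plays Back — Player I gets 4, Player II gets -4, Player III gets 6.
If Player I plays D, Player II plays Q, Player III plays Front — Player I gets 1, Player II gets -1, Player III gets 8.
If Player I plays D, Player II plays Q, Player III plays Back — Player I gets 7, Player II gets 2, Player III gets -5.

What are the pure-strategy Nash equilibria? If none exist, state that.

none

(U, P, Front): Player I can switch to D (2 → 5). Not NE.
(U, P, Back): Player I can switch to D (-5 → 4). Not NE.
(U, Q, Front): Player I can switch to D (-1 → 1). Not NE.
(U, Q, Back): Player I can switch to D (0 → 7). Not NE.
(D, P, Front): Player III can switch to Back (0 → 6). Not NE.
(D, P, Back): Player II can switch to Q (-4 → 2). Not NE.
(D, Q, Front): Player II can switch to P (-1 → 0). Not NE.
(D, Q, Back): Player III can switch to Front (-5 → 8). Not NE.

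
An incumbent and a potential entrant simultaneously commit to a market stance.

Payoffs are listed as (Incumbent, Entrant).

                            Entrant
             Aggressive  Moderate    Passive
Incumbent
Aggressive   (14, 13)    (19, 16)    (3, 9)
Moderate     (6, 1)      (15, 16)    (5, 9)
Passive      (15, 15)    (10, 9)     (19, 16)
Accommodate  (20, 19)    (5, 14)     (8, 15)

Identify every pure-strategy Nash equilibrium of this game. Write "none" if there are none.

Incumbent against Aggressive: payoffs 14, 6, 15, 20 → best response Accommodate.
Incumbent against Moderate: payoffs 19, 15, 10, 5 → best response Aggressive.
Incumbent against Passive: payoffs 3, 5, 19, 8 → best response Passive.
Entrant against Aggressive: payoffs 13, 16, 9 → best response Moderate.
Entrant against Moderate: payoffs 1, 16, 9 → best response Moderate.
Entrant against Passive: payoffs 15, 9, 16 → best response Passive.
Entrant against Accommodate: payoffs 19, 14, 15 → best response Aggressive.
Mutual best responses: (Aggressive, Moderate); (Passive, Passive); (Accommodate, Aggressive).

The pure Nash equilibria are (Aggressive, Moderate); (Passive, Passive); (Accommodate, Aggressive).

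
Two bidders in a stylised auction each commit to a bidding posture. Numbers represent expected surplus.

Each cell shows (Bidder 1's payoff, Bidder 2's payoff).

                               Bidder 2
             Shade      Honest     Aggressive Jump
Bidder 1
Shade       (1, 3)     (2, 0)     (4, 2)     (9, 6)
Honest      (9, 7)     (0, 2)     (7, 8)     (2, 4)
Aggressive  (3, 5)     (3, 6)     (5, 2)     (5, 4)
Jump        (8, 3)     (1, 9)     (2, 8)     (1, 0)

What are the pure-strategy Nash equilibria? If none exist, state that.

Pure-strategy Nash equilibria: (Shade, Jump); (Honest, Aggressive); (Aggressive, Honest)

Check each profile: it is a Nash equilibrium iff no player can strictly gain by switching unilaterally.
(Shade, Shade): Bidder 1 can switch to Honest (1 → 9). Not NE.
(Shade, Honest): Bidder 1 can switch to Aggressive (2 → 3). Not NE.
(Shade, Aggressive): Bidder 1 can switch to Honest (4 → 7). Not NE.
(Shade, Jump): Bidder 1 gets 9, best alternative 5; Bidder 2 gets 6, best alternative 3. No profitable deviation — NE.
(Honest, Shade): Bidder 2 can switch to Aggressive (7 → 8). Not NE.
(Honest, Honest): Bidder 1 can switch to Shade (0 → 2). Not NE.
(Honest, Aggressive): Bidder 1 gets 7, best alternative 5; Bidder 2 gets 8, best alternative 7. No profitable deviation — NE.
(Honest, Jump): Bidder 1 can switch to Shade (2 → 9). Not NE.
(Aggressive, Shade): Bidder 1 can switch to Honest (3 → 9). Not NE.
(Aggressive, Honest): Bidder 1 gets 3, best alternative 2; Bidder 2 gets 6, best alternative 5. No profitable deviation — NE.
(Aggressive, Aggressive): Bidder 1 can switch to Honest (5 → 7). Not NE.
(Aggressive, Jump): Bidder 1 can switch to Shade (5 → 9). Not NE.
(Jump, Shade): Bidder 1 can switch to Honest (8 → 9). Not NE.
(Jump, Honest): Bidder 1 can switch to Shade (1 → 2). Not NE.
(Jump, Aggressive): Bidder 1 can switch to Shade (2 → 4). Not NE.
(The remaining 1 profile has a profitable deviation by the same check.)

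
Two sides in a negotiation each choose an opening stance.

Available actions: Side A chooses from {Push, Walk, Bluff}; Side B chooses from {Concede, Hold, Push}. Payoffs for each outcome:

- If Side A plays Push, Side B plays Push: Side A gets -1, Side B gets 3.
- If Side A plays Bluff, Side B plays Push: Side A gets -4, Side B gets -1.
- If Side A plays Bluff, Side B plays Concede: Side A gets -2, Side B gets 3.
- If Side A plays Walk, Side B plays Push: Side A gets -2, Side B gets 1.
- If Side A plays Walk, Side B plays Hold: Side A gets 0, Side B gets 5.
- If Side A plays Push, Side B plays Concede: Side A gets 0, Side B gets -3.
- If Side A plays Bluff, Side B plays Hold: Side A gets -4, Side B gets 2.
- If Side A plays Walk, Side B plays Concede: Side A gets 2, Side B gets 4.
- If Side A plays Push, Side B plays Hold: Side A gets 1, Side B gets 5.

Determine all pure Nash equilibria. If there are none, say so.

For each player, find the best response to each opponent profile; mutual best responses are the pure NE.
Side A against Concede: payoffs 0, 2, -2 → best response Walk.
Side A against Hold: payoffs 1, 0, -4 → best response Push.
Side A against Push: payoffs -1, -2, -4 → best response Push.
Side B against Push: payoffs -3, 5, 3 → best response Hold.
Side B against Walk: payoffs 4, 5, 1 → best response Hold.
Side B against Bluff: payoffs 3, 2, -1 → best response Concede.
Mutual best responses: (Push, Hold).

The unique pure-strategy Nash equilibrium is (Push, Hold).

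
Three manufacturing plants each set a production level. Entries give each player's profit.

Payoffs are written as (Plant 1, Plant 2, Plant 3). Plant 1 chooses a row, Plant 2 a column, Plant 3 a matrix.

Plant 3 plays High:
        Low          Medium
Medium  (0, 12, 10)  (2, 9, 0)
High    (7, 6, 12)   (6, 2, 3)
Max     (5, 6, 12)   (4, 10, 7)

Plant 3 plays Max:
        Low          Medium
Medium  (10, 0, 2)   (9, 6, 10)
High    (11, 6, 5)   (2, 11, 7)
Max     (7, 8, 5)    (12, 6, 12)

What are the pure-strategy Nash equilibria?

Check each profile: it is a Nash equilibrium iff no player can strictly gain by switching unilaterally.
(Medium, Low, High): Plant 1 can switch to High (0 → 7). Not NE.
(Medium, Low, Max): Plant 1 can switch to High (10 → 11). Not NE.
(Medium, Medium, High): Plant 1 can switch to High (2 → 6). Not NE.
(Medium, Medium, Max): Plant 1 can switch to Max (9 → 12). Not NE.
(High, Low, High): Plant 1 gets 7, best alternative 5; Plant 2 gets 6, best alternative 2; Plant 3 gets 12, best alternative 5. No profitable deviation — NE.
(High, Low, Max): Plant 2 can switch to Medium (6 → 11). Not NE.
(High, Medium, High): Plant 2 can switch to Low (2 → 6). Not NE.
(High, Medium, Max): Plant 1 can switch to Medium (2 → 9). Not NE.
(Max, Low, High): Plant 1 can switch to High (5 → 7). Not NE.
(The remaining 3 profiles each have a profitable deviation by the same check.)

Pure NE: (High, Low, High)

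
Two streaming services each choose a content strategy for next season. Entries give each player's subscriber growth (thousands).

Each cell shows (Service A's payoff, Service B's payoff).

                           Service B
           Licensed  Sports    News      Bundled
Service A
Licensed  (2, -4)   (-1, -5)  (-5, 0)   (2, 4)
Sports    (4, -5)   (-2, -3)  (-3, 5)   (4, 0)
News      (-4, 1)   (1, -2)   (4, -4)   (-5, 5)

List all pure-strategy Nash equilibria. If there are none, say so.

For each strategy profile, look for a profitable unilateral deviation.
(Licensed, Licensed): Service A can switch to Sports (2 → 4). Not NE.
(Licensed, Sports): Service A can switch to News (-1 → 1). Not NE.
(Licensed, News): Service A can switch to Sports (-5 → -3). Not NE.
(Licensed, Bundled): Service A can switch to Sports (2 → 4). Not NE.
(Sports, Licensed): Service B can switch to Sports (-5 → -3). Not NE.
(Sports, Sports): Service A can switch to Licensed (-2 → -1). Not NE.
(Sports, News): Service A can switch to News (-3 → 4). Not NE.
(Sports, Bundled): Service B can switch to News (0 → 5). Not NE.
(News, Licensed): Service A can switch to Licensed (-4 → 2). Not NE.
(News, Sports): Service B can switch to Licensed (-2 → 1). Not NE.
(News, News): Service B can switch to Licensed (-4 → 1). Not NE.
(News, Bundled): Service A can switch to Licensed (-5 → 2). Not NE.

There is no pure-strategy Nash equilibrium.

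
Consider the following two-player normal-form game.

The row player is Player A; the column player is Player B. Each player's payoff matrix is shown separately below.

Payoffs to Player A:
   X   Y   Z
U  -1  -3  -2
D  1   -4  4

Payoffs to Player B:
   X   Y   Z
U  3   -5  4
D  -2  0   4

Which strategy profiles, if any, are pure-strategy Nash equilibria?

(D, Z)

(U, X): Player A can switch to D (-1 → 1). Not NE.
(U, Y): Player B can switch to X (-5 → 3). Not NE.
(U, Z): Player A can switch to D (-2 → 4). Not NE.
(D, X): Player B can switch to Y (-2 → 0). Not NE.
(D, Y): Player A can switch to U (-4 → -3). Not NE.
(D, Z): Player A gets 4, best alternative -2; Player B gets 4, best alternative 0. No profitable deviation — NE.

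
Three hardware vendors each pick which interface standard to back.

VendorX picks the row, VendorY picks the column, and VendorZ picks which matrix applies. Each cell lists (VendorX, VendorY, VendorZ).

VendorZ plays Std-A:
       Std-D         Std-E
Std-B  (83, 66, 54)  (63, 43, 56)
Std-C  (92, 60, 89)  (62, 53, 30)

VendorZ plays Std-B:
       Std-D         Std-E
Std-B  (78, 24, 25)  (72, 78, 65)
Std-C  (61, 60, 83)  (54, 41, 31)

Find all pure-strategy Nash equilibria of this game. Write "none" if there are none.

(Std-B, Std-E, Std-B) and (Std-C, Std-D, Std-A)

VendorX against (Std-D, Std-A): payoffs 83, 92 → best response Std-C.
VendorX against (Std-D, Std-B): payoffs 78, 61 → best response Std-B.
VendorX against (Std-E, Std-A): payoffs 63, 62 → best response Std-B.
VendorX against (Std-E, Std-B): payoffs 72, 54 → best response Std-B.
VendorY against (Std-B, Std-A): payoffs 66, 43 → best response Std-D.
VendorY against (Std-B, Std-B): payoffs 24, 78 → best response Std-E.
VendorY against (Std-C, Std-A): payoffs 60, 53 → best response Std-D.
VendorY against (Std-C, Std-B): payoffs 60, 41 → best response Std-D.
VendorZ against (Std-B, Std-D): payoffs 54, 25 → best response Std-A.
VendorZ against (Std-B, Std-E): payoffs 56, 65 → best response Std-B.
VendorZ against (Std-C, Std-D): payoffs 89, 83 → best response Std-A.
VendorZ against (Std-C, Std-E): payoffs 30, 31 → best response Std-B.
Mutual best responses: (Std-B, Std-E, Std-B); (Std-C, Std-D, Std-A).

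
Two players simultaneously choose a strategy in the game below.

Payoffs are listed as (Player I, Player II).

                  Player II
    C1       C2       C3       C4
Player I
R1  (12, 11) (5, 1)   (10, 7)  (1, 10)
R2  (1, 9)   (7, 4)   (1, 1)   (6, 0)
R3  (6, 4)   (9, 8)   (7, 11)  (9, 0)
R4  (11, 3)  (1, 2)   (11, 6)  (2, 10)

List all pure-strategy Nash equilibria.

(R1, C1)

Player I against C1: payoffs 12, 1, 6, 11 → best response R1.
Player I against C2: payoffs 5, 7, 9, 1 → best response R3.
Player I against C3: payoffs 10, 1, 7, 11 → best response R4.
Player I against C4: payoffs 1, 6, 9, 2 → best response R3.
Player II against R1: payoffs 11, 1, 7, 10 → best response C1.
Player II against R2: payoffs 9, 4, 1, 0 → best response C1.
Player II against R3: payoffs 4, 8, 11, 0 → best response C3.
Player II against R4: payoffs 3, 2, 6, 10 → best response C4.
Mutual best responses: (R1, C1).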